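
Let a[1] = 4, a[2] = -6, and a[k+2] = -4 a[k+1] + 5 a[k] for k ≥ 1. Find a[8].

-130206

a[3] = -4·(-6) + 5·4 = 44
a[4] = -4·44 + 5·(-6) = -206
a[5] = -4·(-206) + 5·44 = 1044
a[6] = -4·1044 + 5·(-206) = -5206
a[7] = -4·(-5206) + 5·1044 = 26044
a[8] = -4·26044 + 5·(-5206) = -130206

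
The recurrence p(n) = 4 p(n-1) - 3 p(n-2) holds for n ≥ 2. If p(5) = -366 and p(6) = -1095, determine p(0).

Rearranging, p(n-2) = (p(n) - 4 p(n-1)) / -3.
p(4) = (-1095 - 4·(-366)) / -3 = 369/-3 = -123
p(3) = (-366 - 4·(-123)) / -3 = 126/-3 = -42
p(2) = (-123 - 4·(-42)) / -3 = 45/-3 = -15
p(1) = (-42 - 4·(-15)) / -3 = 18/-3 = -6
p(0) = (-15 - 4·(-6)) / -3 = 9/-3 = -3

-3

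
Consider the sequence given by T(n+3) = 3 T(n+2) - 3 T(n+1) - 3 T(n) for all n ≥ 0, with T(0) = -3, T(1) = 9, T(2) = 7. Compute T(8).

T(3) = 3*7 - 3*9 - 3*(-3) = 3
T(4) = 3*3 - 3*7 - 3*9 = -39
T(5) = 3*(-39) - 3*3 - 3*7 = -147
T(6) = 3*(-147) - 3*(-39) - 3*3 = -333
T(7) = 3*(-333) - 3*(-147) - 3*(-39) = -441
T(8) = 3*(-441) - 3*(-333) - 3*(-147) = 117

117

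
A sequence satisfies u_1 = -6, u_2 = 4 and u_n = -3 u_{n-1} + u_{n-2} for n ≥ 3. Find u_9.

u_3 = -3·4 + (-6) = -18
u_4 = -3·(-18) + 4 = 58
u_5 = -3·58 + (-18) = -192
u_6 = -3·(-192) + 58 = 634
u_7 = -3·634 + (-192) = -2094
u_8 = -3·(-2094) + 634 = 6916
u_9 = -3·6916 + (-2094) = -22842

-22842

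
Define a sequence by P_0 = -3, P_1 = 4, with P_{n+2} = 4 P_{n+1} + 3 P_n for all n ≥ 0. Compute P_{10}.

P_2 = 4*4 + 3*(-3) = 7
P_3 = 4*7 + 3*4 = 40
P_4 = 4*40 + 3*7 = 181
P_5 = 4*181 + 3*40 = 844
P_6 = 4*844 + 3*181 = 3919
P_7 = 4*3919 + 3*844 = 18208
P_8 = 4*18208 + 3*3919 = 84589
P_9 = 4*84589 + 3*18208 = 392980
P_{10} = 4*392980 + 3*84589 = 1825687

1825687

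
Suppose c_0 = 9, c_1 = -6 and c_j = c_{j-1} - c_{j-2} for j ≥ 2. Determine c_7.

-6

c_2 = (-6) - 9 = -15
c_3 = (-15) - (-6) = -9
c_4 = (-9) - (-15) = 6
c_5 = 6 - (-9) = 15
c_6 = 15 - 6 = 9
c_7 = 9 - 15 = -6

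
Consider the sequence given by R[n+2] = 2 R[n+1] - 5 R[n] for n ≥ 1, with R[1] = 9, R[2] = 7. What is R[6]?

R[3] = 2*7 - 5*9 = -31
R[4] = 2*(-31) - 5*7 = -97
R[5] = 2*(-97) - 5*(-31) = -39
R[6] = 2*(-39) - 5*(-97) = 407

407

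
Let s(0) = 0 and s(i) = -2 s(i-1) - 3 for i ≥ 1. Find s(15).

-32769

The fixed point is -3/(1 + 2) = -1, so s(i) + 1 = -2(s(i-1) + 1).
Hence s(i) = 1·(-2)^i - 1.
s(15) = 1·(-2)^{15} - 1 = 1·-32768 - 1 = -32769.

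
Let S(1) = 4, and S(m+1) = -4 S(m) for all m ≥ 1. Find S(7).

S(2) = -4*4 = -16
S(3) = -4*(-16) = 64
S(4) = -4*64 = -256
S(5) = -4*(-256) = 1024
S(6) = -4*1024 = -4096
S(7) = -4*(-4096) = 16384

16384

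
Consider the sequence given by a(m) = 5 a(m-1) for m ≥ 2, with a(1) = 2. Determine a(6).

6250

a(2) = 5·2 = 10
a(3) = 5·10 = 50
a(4) = 5·50 = 250
a(5) = 5·250 = 1250
a(6) = 5·1250 = 6250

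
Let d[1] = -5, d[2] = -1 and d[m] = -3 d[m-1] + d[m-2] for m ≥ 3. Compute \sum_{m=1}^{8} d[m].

462

d[3] = -3*(-1) + (-5) = -2
d[4] = -3*(-2) + (-1) = 5
d[5] = -3*5 + (-2) = -17
d[6] = -3*(-17) + 5 = 56
d[7] = -3*56 + (-17) = -185
d[8] = -3*(-185) + 56 = 611
Sum = (-5) + (-1) + (-2) + 5 + (-17) + 56 + (-185) + 611 = 462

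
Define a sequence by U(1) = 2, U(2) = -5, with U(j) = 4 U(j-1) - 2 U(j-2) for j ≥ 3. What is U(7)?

-3456

U(3) = 4(-5) - 2(2) = -24
U(4) = 4(-24) - 2(-5) = -86
U(5) = 4(-86) - 2(-24) = -296
U(6) = 4(-296) - 2(-86) = -1012
U(7) = 4(-1012) - 2(-296) = -3456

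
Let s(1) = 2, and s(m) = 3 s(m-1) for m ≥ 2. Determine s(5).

s(2) = 3*2 = 6
s(3) = 3*6 = 18
s(4) = 3*18 = 54
s(5) = 3*54 = 162

162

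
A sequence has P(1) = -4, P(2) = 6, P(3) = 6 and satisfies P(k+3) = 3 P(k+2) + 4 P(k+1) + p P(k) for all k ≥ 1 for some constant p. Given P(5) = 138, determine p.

P(4) = 42 - 4p
P(5) = 150 - 6p
So 150 - 6p = 138, giving p = 2.

2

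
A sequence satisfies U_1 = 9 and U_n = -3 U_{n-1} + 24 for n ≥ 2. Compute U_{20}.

The fixed point is 24/(1 + 3) = 6, so U_n - 6 = -3(U_{n-1} - 6).
Hence U_n = 3·(-3)^{n-1} + 6.
U_{20} = 3·(-3)^{19} + 6 = 3·-1162261467 + 6 = -3486784395.

-3486784395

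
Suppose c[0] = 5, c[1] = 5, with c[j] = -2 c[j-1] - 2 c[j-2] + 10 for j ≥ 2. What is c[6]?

50

c[2] = -2·5 - 2·5 + 10 = -10
c[3] = -2·(-10) - 2·5 + 10 = 20
c[4] = -2·20 - 2·(-10) + 10 = -10
c[5] = -2·(-10) - 2·20 + 10 = -10
c[6] = -2·(-10) - 2·(-10) + 10 = 50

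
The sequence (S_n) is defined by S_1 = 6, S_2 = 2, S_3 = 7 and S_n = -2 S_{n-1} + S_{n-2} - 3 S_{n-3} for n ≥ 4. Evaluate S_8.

-1350

S_4 = -2*7 + 2 - 3*6 = -30
S_5 = -2*(-30) + 7 - 3*2 = 61
S_6 = -2*61 + (-30) - 3*7 = -173
S_7 = -2*(-173) + 61 - 3*(-30) = 497
S_8 = -2*497 + (-173) - 3*61 = -1350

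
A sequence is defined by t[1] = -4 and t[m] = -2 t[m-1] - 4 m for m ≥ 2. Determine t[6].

t[2] = -2(-4) - 8 = 0
t[3] = -2(0) - 12 = -12
t[4] = -2(-12) - 16 = 8
t[5] = -2(8) - 20 = -36
t[6] = -2(-36) - 24 = 48

48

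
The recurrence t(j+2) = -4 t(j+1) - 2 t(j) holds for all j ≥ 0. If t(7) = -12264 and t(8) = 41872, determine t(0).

Rearranging, t(j-2) = (t(j) + 4 t(j-1)) / -2.
t(6) = (41872 + 4*(-12264)) / -2 = -7184/-2 = 3592
t(5) = (-12264 + 4*3592) / -2 = 2104/-2 = -1052
t(4) = (3592 + 4*(-1052)) / -2 = -616/-2 = 308
t(3) = (-1052 + 4*308) / -2 = 180/-2 = -90
t(2) = (308 + 4*(-90)) / -2 = -52/-2 = 26
t(1) = (-90 + 4*26) / -2 = 14/-2 = -7
t(0) = (26 + 4*(-7)) / -2 = -2/-2 = 1

1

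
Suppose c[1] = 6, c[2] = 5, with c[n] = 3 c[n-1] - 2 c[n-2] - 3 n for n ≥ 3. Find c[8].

-1498

c[3] = 3(5) - 2(6) - 9 = -6
c[4] = 3(-6) - 2(5) - 12 = -40
c[5] = 3(-40) - 2(-6) - 15 = -123
c[6] = 3(-123) - 2(-40) - 18 = -307
c[7] = 3(-307) - 2(-123) - 21 = -696
c[8] = 3(-696) - 2(-307) - 24 = -1498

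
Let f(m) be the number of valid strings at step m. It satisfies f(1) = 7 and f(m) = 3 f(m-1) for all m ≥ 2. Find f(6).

1701

f(2) = 3(7) = 21
f(3) = 3(21) = 63
f(4) = 3(63) = 189
f(5) = 3(189) = 567
f(6) = 3(567) = 1701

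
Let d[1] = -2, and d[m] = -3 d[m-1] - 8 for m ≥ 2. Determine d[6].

-2

d[2] = -3(-2) - 8 = -2
d[3] = -3(-2) - 8 = -2
d[4] = -3(-2) - 8 = -2
d[5] = -3(-2) - 8 = -2
d[6] = -3(-2) - 8 = -2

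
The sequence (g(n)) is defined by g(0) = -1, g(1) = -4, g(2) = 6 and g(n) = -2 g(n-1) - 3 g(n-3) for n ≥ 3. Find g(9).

-2841

g(3) = -2(6) - 3(-1) = -9
g(4) = -2(-9) - 3(-4) = 30
g(5) = -2(30) - 3(6) = -78
g(6) = -2(-78) - 3(-9) = 183
g(7) = -2(183) - 3(30) = -456
g(8) = -2(-456) - 3(-78) = 1146
g(9) = -2(1146) - 3(183) = -2841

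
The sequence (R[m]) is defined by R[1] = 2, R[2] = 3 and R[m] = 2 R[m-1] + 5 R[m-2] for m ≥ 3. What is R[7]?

R[3] = 2*3 + 5*2 = 16
R[4] = 2*16 + 5*3 = 47
R[5] = 2*47 + 5*16 = 174
R[6] = 2*174 + 5*47 = 583
R[7] = 2*583 + 5*174 = 2036

2036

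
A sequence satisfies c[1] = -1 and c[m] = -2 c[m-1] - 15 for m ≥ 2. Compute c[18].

-524293

The fixed point is -15/(1 + 2) = -5, so c[m] + 5 = -2(c[m-1] + 5).
Hence c[m] = 4·(-2)^{m-1} - 5.
c[18] = 4·(-2)^{17} - 5 = 4·-131072 - 5 = -524293.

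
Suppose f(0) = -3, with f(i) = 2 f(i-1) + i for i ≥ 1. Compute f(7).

-137

f(1) = 2*(-3) + 1 = -5
f(2) = 2*(-5) + 2 = -8
f(3) = 2*(-8) + 3 = -13
f(4) = 2*(-13) + 4 = -22
f(5) = 2*(-22) + 5 = -39
f(6) = 2*(-39) + 6 = -72
f(7) = 2*(-72) + 7 = -137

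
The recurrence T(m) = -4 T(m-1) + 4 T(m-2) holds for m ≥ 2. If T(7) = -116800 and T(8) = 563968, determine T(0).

Rearranging, T(m-2) = (T(m) + 4 T(m-1)) / 4.
T(6) = (563968 + 4*(-116800)) / 4 = 96768/4 = 24192
T(5) = (-116800 + 4*24192) / 4 = -20032/4 = -5008
T(4) = (24192 + 4*(-5008)) / 4 = 4160/4 = 1040
T(3) = (-5008 + 4*1040) / 4 = -848/4 = -212
T(2) = (1040 + 4*(-212)) / 4 = 192/4 = 48
T(1) = (-212 + 4*48) / 4 = -20/4 = -5
T(0) = (48 + 4*(-5)) / 4 = 28/4 = 7

7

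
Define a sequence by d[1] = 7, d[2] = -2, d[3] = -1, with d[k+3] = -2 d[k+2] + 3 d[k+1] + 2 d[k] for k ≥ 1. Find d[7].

d[4] = -2·(-1) + 3·(-2) + 2·7 = 10
d[5] = -2·10 + 3·(-1) + 2·(-2) = -27
d[6] = -2·(-27) + 3·10 + 2·(-1) = 82
d[7] = -2·82 + 3·(-27) + 2·10 = -225

-225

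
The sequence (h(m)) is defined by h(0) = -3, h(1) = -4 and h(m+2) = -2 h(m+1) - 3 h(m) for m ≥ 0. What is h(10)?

569

h(2) = -2*(-4) - 3*(-3) = 17
h(3) = -2*17 - 3*(-4) = -22
h(4) = -2*(-22) - 3*17 = -7
h(5) = -2*(-7) - 3*(-22) = 80
h(6) = -2*80 - 3*(-7) = -139
h(7) = -2*(-139) - 3*80 = 38
h(8) = -2*38 - 3*(-139) = 341
h(9) = -2*341 - 3*38 = -796
h(10) = -2*(-796) - 3*341 = 569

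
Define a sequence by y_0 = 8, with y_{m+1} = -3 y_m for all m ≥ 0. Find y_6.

5832

y_1 = -3*8 = -24
y_2 = -3*(-24) = 72
y_3 = -3*72 = -216
y_4 = -3*(-216) = 648
y_5 = -3*648 = -1944
y_6 = -3*(-1944) = 5832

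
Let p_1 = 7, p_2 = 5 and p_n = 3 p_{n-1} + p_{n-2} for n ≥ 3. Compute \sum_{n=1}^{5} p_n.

p_3 = 3·5 + 7 = 22
p_4 = 3·22 + 5 = 71
p_5 = 3·71 + 22 = 235
Sum = 7 + 5 + 22 + 71 + 235 = 340

340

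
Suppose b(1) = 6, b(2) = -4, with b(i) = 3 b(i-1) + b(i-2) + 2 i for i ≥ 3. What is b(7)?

282

b(3) = 3·(-4) + 6 + 6 = 0
b(4) = 3·0 + (-4) + 8 = 4
b(5) = 3·4 + 0 + 10 = 22
b(6) = 3·22 + 4 + 12 = 82
b(7) = 3·82 + 22 + 14 = 282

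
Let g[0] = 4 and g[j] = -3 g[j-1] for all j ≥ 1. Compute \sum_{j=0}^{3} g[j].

g[1] = -3(4) = -12
g[2] = -3(-12) = 36
g[3] = -3(36) = -108
Sum = 4 + (-12) + 36 + (-108) = -80

-80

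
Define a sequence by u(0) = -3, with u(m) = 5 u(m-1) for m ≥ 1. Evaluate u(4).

-1875

u(1) = 5(-3) = -15
u(2) = 5(-15) = -75
u(3) = 5(-75) = -375
u(4) = 5(-375) = -1875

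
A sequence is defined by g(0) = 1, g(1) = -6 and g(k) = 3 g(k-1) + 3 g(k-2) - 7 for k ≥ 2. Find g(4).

-346

g(2) = 3(-6) + 3(1) - 7 = -22
g(3) = 3(-22) + 3(-6) - 7 = -91
g(4) = 3(-91) + 3(-22) - 7 = -346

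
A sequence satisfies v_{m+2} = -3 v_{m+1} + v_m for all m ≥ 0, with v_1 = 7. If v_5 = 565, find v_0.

6

Let v_0 = y.
v_2 = -21 + y
v_3 = 70 - 3y
v_4 = -231 + 10y
v_5 = 763 - 33y
So 763 - 33y = 565, giving y = 6.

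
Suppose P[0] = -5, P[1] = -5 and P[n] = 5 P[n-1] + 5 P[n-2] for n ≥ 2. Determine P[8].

P[2] = 5*(-5) + 5*(-5) = -50
P[3] = 5*(-50) + 5*(-5) = -275
P[4] = 5*(-275) + 5*(-50) = -1625
P[5] = 5*(-1625) + 5*(-275) = -9500
P[6] = 5*(-9500) + 5*(-1625) = -55625
P[7] = 5*(-55625) + 5*(-9500) = -325625
P[8] = 5*(-325625) + 5*(-55625) = -1906250

-1906250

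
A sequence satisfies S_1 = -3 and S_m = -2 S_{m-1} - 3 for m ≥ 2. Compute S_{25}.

-33554433

The fixed point is -3/(1 + 2) = -1, so S_m + 1 = -2(S_{m-1} + 1).
Hence S_m = -2·(-2)^{m-1} - 1.
S_{25} = -2·(-2)^{24} - 1 = -2·16777216 - 1 = -33554433.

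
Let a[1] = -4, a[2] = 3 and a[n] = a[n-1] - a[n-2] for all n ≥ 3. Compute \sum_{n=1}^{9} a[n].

a[3] = 3 - (-4) = 7
a[4] = 7 - 3 = 4
a[5] = 4 - 7 = -3
a[6] = (-3) - 4 = -7
a[7] = (-7) - (-3) = -4
a[8] = (-4) - (-7) = 3
a[9] = 3 - (-4) = 7
Sum = (-4) + 3 + 7 + 4 + (-3) + (-7) + (-4) + 3 + 7 = 6

6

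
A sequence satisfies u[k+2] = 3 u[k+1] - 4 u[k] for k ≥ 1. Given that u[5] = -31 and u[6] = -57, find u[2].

3

Rearranging, u[k-2] = (u[k] - 3 u[k-1]) / -4.
u[4] = (-57 - 3*(-31)) / -4 = 36/-4 = -9
u[3] = (-31 - 3*(-9)) / -4 = -4/-4 = 1
u[2] = (-9 - 3*1) / -4 = -12/-4 = 3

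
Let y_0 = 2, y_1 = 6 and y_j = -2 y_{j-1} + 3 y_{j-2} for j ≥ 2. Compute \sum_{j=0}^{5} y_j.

200

y_2 = -2(6) + 3(2) = -6
y_3 = -2(-6) + 3(6) = 30
y_4 = -2(30) + 3(-6) = -78
y_5 = -2(-78) + 3(30) = 246
Sum = 2 + 6 + (-6) + 30 + (-78) + 246 = 200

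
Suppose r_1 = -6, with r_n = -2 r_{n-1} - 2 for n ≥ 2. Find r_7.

-342

r_2 = -2*(-6) - 2 = 10
r_3 = -2*10 - 2 = -22
r_4 = -2*(-22) - 2 = 42
r_5 = -2*42 - 2 = -86
r_6 = -2*(-86) - 2 = 170
r_7 = -2*170 - 2 = -342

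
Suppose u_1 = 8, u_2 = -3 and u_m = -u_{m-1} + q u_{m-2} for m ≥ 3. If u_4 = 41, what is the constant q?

-4

u_3 = 3 + 8q
u_4 = -3 - 11q
So -3 - 11q = 41, giving q = -4.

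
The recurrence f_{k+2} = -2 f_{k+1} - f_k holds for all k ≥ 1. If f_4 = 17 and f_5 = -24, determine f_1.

4

Rearranging, f_{k-2} = -(f_k + 2 f_{k-1}).
f_3 = -(-24 + 2·17) = -10
f_2 = -(17 + 2·(-10)) = 3
f_1 = -(-10 + 2·3) = 4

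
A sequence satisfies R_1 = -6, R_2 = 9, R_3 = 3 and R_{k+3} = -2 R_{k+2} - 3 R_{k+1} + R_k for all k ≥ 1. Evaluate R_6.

-36

R_4 = -2·3 - 3·9 + (-6) = -39
R_5 = -2·(-39) - 3·3 + 9 = 78
R_6 = -2·78 - 3·(-39) + 3 = -36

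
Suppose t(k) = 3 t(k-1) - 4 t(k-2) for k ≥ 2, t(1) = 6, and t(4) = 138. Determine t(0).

-6

Let t(0) = v.
t(2) = 18 - 4v
t(3) = 30 - 12v
t(4) = 18 - 20v
So 18 - 20v = 138, giving v = -6.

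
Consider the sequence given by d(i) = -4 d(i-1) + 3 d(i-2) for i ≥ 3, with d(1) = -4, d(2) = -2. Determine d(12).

2397226

d(3) = -4(-2) + 3(-4) = -4
d(4) = -4(-4) + 3(-2) = 10
d(5) = -4(10) + 3(-4) = -52
d(6) = -4(-52) + 3(10) = 238
d(7) = -4(238) + 3(-52) = -1108
d(8) = -4(-1108) + 3(238) = 5146
d(9) = -4(5146) + 3(-1108) = -23908
d(10) = -4(-23908) + 3(5146) = 111070
d(11) = -4(111070) + 3(-23908) = -516004
d(12) = -4(-516004) + 3(111070) = 2397226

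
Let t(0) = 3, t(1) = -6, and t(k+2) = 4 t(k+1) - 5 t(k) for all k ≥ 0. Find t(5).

-606

t(2) = 4(-6) - 5(3) = -39
t(3) = 4(-39) - 5(-6) = -126
t(4) = 4(-126) - 5(-39) = -309
t(5) = 4(-309) - 5(-126) = -606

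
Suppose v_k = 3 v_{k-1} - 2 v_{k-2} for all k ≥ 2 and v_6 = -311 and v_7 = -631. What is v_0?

Rearranging, v_{k-2} = (v_k - 3 v_{k-1}) / -2.
v_5 = (-631 - 3(-311)) / -2 = 302/-2 = -151
v_4 = (-311 - 3(-151)) / -2 = 142/-2 = -71
v_3 = (-151 - 3(-71)) / -2 = 62/-2 = -31
v_2 = (-71 - 3(-31)) / -2 = 22/-2 = -11
v_1 = (-31 - 3(-11)) / -2 = 2/-2 = -1
v_0 = (-11 - 3(-1)) / -2 = -8/-2 = 4

4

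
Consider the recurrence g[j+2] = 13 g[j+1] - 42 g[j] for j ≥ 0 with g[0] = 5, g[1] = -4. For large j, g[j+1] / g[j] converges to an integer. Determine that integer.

7

The characteristic equation is r^2 - 13r + 42 = 0, which factors as (r - 7)(r - 6) = 0.
So the roots are 7 and 6. Since |7| > |6| and the coefficient of 7^j is non-zero, the ratio tends to 7.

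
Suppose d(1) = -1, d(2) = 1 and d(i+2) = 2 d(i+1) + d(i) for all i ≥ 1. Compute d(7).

d(3) = 2·1 + (-1) = 1
d(4) = 2·1 + 1 = 3
d(5) = 2·3 + 1 = 7
d(6) = 2·7 + 3 = 17
d(7) = 2·17 + 7 = 41

41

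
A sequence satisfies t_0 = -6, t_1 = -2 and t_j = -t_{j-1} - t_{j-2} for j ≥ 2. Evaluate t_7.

-2

t_2 = -(-2) - (-6) = 8
t_3 = -8 - (-2) = -6
t_4 = -(-6) - 8 = -2
t_5 = -(-2) - (-6) = 8
t_6 = -8 - (-2) = -6
t_7 = -(-6) - 8 = -2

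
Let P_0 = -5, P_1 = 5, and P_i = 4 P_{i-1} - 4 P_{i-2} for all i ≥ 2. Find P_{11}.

158720

P_2 = 4*5 - 4*(-5) = 40
P_3 = 4*40 - 4*5 = 140
P_4 = 4*140 - 4*40 = 400
P_5 = 4*400 - 4*140 = 1040
P_6 = 4*1040 - 4*400 = 2560
P_7 = 4*2560 - 4*1040 = 6080
P_8 = 4*6080 - 4*2560 = 14080
P_9 = 4*14080 - 4*6080 = 32000
P_{10} = 4*32000 - 4*14080 = 71680
P_{11} = 4*71680 - 4*32000 = 158720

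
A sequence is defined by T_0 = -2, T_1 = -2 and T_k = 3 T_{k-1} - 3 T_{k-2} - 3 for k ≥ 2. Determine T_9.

T_2 = 3·(-2) - 3·(-2) - 3 = -3
T_3 = 3·(-3) - 3·(-2) - 3 = -6
T_4 = 3·(-6) - 3·(-3) - 3 = -12
T_5 = 3·(-12) - 3·(-6) - 3 = -21
T_6 = 3·(-21) - 3·(-12) - 3 = -30
T_7 = 3·(-30) - 3·(-21) - 3 = -30
T_8 = 3·(-30) - 3·(-30) - 3 = -3
T_9 = 3·(-3) - 3·(-30) - 3 = 78

78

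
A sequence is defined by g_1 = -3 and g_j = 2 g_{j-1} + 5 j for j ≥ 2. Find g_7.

723

g_2 = 2·(-3) + 10 = 4
g_3 = 2·4 + 15 = 23
g_4 = 2·23 + 20 = 66
g_5 = 2·66 + 25 = 157
g_6 = 2·157 + 30 = 344
g_7 = 2·344 + 35 = 723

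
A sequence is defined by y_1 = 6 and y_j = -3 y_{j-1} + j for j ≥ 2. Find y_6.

-1350

y_2 = -3(6) + 2 = -16
y_3 = -3(-16) + 3 = 51
y_4 = -3(51) + 4 = -149
y_5 = -3(-149) + 5 = 452
y_6 = -3(452) + 6 = -1350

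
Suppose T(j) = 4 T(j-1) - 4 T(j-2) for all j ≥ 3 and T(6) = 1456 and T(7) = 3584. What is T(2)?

7

Rearranging, T(j-2) = (T(j) - 4 T(j-1)) / -4.
T(5) = (3584 - 4(1456)) / -4 = -2240/-4 = 560
T(4) = (1456 - 4(560)) / -4 = -784/-4 = 196
T(3) = (560 - 4(196)) / -4 = -224/-4 = 56
T(2) = (196 - 4(56)) / -4 = -28/-4 = 7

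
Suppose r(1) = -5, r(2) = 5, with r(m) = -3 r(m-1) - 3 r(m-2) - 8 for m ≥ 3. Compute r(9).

r(3) = -3*5 - 3*(-5) - 8 = -8
r(4) = -3*(-8) - 3*5 - 8 = 1
r(5) = -3*1 - 3*(-8) - 8 = 13
r(6) = -3*13 - 3*1 - 8 = -50
r(7) = -3*(-50) - 3*13 - 8 = 103
r(8) = -3*103 - 3*(-50) - 8 = -167
r(9) = -3*(-167) - 3*103 - 8 = 184

184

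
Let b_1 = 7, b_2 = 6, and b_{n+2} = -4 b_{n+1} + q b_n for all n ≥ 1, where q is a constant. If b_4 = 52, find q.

2

b_3 = -24 + 7q
b_4 = 96 - 22q
So 96 - 22q = 52, giving q = 2.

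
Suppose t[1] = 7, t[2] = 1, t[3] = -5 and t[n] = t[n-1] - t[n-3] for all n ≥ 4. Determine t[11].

4

t[4] = (-5) - 7 = -12
t[5] = (-12) - 1 = -13
t[6] = (-13) - (-5) = -8
t[7] = (-8) - (-12) = 4
t[8] = 4 - (-13) = 17
t[9] = 17 - (-8) = 25
t[10] = 25 - 4 = 21
t[11] = 21 - 17 = 4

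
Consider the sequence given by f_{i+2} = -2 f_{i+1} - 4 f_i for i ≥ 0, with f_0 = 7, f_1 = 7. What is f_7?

448

f_2 = -2*7 - 4*7 = -42
f_3 = -2*(-42) - 4*7 = 56
f_4 = -2*56 - 4*(-42) = 56
f_5 = -2*56 - 4*56 = -336
f_6 = -2*(-336) - 4*56 = 448
f_7 = -2*448 - 4*(-336) = 448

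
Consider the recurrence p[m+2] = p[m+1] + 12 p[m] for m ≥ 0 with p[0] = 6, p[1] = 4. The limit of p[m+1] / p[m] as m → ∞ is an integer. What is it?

The characteristic equation is r^2 - r - 12 = 0, which factors as (r - 4)(r + 3) = 0.
So the roots are 4 and -3. Since |4| > |-3| and the coefficient of 4^m is non-zero, the ratio tends to 4.

4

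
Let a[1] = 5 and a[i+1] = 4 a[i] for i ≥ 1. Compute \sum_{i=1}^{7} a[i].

27305

a[2] = 4*5 = 20
a[3] = 4*20 = 80
a[4] = 4*80 = 320
a[5] = 4*320 = 1280
a[6] = 4*1280 = 5120
a[7] = 4*5120 = 20480
Sum = 5 + 20 + 80 + 320 + 1280 + 5120 + 20480 = 27305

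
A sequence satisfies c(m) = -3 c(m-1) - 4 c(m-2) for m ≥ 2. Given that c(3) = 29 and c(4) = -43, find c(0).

Rearranging, c(m-2) = (c(m) + 3 c(m-1)) / -4.
c(2) = (-43 + 3*29) / -4 = 44/-4 = -11
c(1) = (29 + 3*(-11)) / -4 = -4/-4 = 1
c(0) = (-11 + 3*1) / -4 = -8/-4 = 2

2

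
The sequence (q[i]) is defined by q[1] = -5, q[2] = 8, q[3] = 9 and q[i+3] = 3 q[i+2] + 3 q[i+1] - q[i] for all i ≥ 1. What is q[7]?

q[4] = 3*9 + 3*8 - (-5) = 56
q[5] = 3*56 + 3*9 - 8 = 187
q[6] = 3*187 + 3*56 - 9 = 720
q[7] = 3*720 + 3*187 - 56 = 2665

2665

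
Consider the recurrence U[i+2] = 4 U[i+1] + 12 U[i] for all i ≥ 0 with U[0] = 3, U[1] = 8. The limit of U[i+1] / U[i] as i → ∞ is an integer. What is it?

6

The characteristic equation is r^2 - 4r - 12 = 0, which factors as (r - 6)(r + 2) = 0.
So the roots are 6 and -2. Since |6| > |-2| and the coefficient of 6^i is non-zero, the ratio tends to 6.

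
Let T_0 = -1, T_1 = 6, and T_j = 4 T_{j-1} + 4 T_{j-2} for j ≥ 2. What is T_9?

1304064

T_2 = 4·6 + 4·(-1) = 20
T_3 = 4·20 + 4·6 = 104
T_4 = 4·104 + 4·20 = 496
T_5 = 4·496 + 4·104 = 2400
T_6 = 4·2400 + 4·496 = 11584
T_7 = 4·11584 + 4·2400 = 55936
T_8 = 4·55936 + 4·11584 = 270080
T_9 = 4·270080 + 4·55936 = 1304064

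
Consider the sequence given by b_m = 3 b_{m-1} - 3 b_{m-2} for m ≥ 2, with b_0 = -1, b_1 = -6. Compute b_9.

b_2 = 3·(-6) - 3·(-1) = -15
b_3 = 3·(-15) - 3·(-6) = -27
b_4 = 3·(-27) - 3·(-15) = -36
b_5 = 3·(-36) - 3·(-27) = -27
b_6 = 3·(-27) - 3·(-36) = 27
b_7 = 3·27 - 3·(-27) = 162
b_8 = 3·162 - 3·27 = 405
b_9 = 3·405 - 3·162 = 729

729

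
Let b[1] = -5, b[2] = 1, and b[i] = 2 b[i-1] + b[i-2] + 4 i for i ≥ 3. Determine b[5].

99

b[3] = 2(1) + (-5) + 12 = 9
b[4] = 2(9) + 1 + 16 = 35
b[5] = 2(35) + 9 + 20 = 99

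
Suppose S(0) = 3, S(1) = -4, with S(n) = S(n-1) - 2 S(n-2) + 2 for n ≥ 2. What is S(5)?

S(2) = (-4) - 2*3 + 2 = -8
S(3) = (-8) - 2*(-4) + 2 = 2
S(4) = 2 - 2*(-8) + 2 = 20
S(5) = 20 - 2*2 + 2 = 18

18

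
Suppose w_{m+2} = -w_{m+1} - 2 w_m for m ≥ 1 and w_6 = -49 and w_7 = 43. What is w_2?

Rearranging, w_{m-2} = (w_m + w_{m-1}) / -2.
w_5 = (43 + (-49)) / -2 = -6/-2 = 3
w_4 = (-49 + 3) / -2 = -46/-2 = 23
w_3 = (3 + 23) / -2 = 26/-2 = -13
w_2 = (23 + (-13)) / -2 = 10/-2 = -5

-5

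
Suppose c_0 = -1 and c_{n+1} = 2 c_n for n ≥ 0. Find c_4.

-16

c_1 = 2·(-1) = -2
c_2 = 2·(-2) = -4
c_3 = 2·(-4) = -8
c_4 = 2·(-8) = -16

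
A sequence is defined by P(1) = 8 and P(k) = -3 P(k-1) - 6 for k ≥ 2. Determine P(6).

-2310

P(2) = -3(8) - 6 = -30
P(3) = -3(-30) - 6 = 84
P(4) = -3(84) - 6 = -258
P(5) = -3(-258) - 6 = 768
P(6) = -3(768) - 6 = -2310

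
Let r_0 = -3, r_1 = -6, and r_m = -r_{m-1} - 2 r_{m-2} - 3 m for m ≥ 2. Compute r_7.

-57

r_2 = -(-6) - 2*(-3) - 6 = 6
r_3 = -6 - 2*(-6) - 9 = -3
r_4 = -(-3) - 2*6 - 12 = -21
r_5 = -(-21) - 2*(-3) - 15 = 12
r_6 = -12 - 2*(-21) - 18 = 12
r_7 = -12 - 2*12 - 21 = -57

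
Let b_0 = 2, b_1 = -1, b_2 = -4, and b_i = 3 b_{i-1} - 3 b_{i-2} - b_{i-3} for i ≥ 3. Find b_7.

b_3 = 3*(-4) - 3*(-1) - 2 = -11
b_4 = 3*(-11) - 3*(-4) - (-1) = -20
b_5 = 3*(-20) - 3*(-11) - (-4) = -23
b_6 = 3*(-23) - 3*(-20) - (-11) = 2
b_7 = 3*2 - 3*(-23) - (-20) = 95

95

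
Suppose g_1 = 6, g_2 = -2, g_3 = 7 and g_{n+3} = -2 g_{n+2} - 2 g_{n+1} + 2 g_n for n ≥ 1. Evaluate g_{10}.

-640

g_4 = -2*7 - 2*(-2) + 2*6 = 2
g_5 = -2*2 - 2*7 + 2*(-2) = -22
g_6 = -2*(-22) - 2*2 + 2*7 = 54
g_7 = -2*54 - 2*(-22) + 2*2 = -60
g_8 = -2*(-60) - 2*54 + 2*(-22) = -32
g_9 = -2*(-32) - 2*(-60) + 2*54 = 292
g_{10} = -2*292 - 2*(-32) + 2*(-60) = -640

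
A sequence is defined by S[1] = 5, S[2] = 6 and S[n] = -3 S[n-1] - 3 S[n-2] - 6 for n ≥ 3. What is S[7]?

S[3] = -3*6 - 3*5 - 6 = -39
S[4] = -3*(-39) - 3*6 - 6 = 93
S[5] = -3*93 - 3*(-39) - 6 = -168
S[6] = -3*(-168) - 3*93 - 6 = 219
S[7] = -3*219 - 3*(-168) - 6 = -159

-159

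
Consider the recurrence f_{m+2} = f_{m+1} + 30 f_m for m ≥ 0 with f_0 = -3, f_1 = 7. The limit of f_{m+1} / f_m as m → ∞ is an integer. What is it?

The characteristic equation is r^2 - r - 30 = 0, which factors as (r - 6)(r + 5) = 0.
So the roots are 6 and -5. Since |6| > |-5| and the coefficient of 6^m is non-zero, the ratio tends to 6.

6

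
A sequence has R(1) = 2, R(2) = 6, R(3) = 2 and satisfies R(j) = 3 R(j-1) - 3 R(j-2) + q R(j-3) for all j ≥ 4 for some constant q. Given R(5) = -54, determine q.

R(4) = -12 + 2q
R(5) = -42 + 12q
So -42 + 12q = -54, giving q = -1.

-1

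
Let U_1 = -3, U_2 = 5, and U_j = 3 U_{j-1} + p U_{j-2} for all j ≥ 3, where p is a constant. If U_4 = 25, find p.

5

U_3 = 15 - 3p
U_4 = 45 - 4p
So 45 - 4p = 25, giving p = 5.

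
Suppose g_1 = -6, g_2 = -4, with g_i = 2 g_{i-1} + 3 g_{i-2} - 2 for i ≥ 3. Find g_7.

-2008

g_3 = 2·(-4) + 3·(-6) - 2 = -28
g_4 = 2·(-28) + 3·(-4) - 2 = -70
g_5 = 2·(-70) + 3·(-28) - 2 = -226
g_6 = 2·(-226) + 3·(-70) - 2 = -664
g_7 = 2·(-664) + 3·(-226) - 2 = -2008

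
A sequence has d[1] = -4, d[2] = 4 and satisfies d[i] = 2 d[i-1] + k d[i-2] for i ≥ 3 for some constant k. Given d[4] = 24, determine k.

d[3] = 8 - 4k
d[4] = 16 - 4k
So 16 - 4k = 24, giving k = -2.

-2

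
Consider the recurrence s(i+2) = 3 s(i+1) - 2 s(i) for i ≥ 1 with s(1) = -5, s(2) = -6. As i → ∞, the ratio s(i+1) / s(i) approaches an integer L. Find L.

The characteristic equation is r^2 - 3r + 2 = 0, which factors as (r - 2)(r - 1) = 0.
So the roots are 2 and 1. Since |2| > |1| and the coefficient of 2^i is non-zero, the ratio tends to 2.

2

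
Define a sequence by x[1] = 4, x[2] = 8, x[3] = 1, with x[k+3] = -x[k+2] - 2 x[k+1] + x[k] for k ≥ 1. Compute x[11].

181

x[4] = -1 - 2·8 + 4 = -13
x[5] = -(-13) - 2·1 + 8 = 19
x[6] = -19 - 2·(-13) + 1 = 8
x[7] = -8 - 2·19 + (-13) = -59
x[8] = -(-59) - 2·8 + 19 = 62
x[9] = -62 - 2·(-59) + 8 = 64
x[10] = -64 - 2·62 + (-59) = -247
x[11] = -(-247) - 2·64 + 62 = 181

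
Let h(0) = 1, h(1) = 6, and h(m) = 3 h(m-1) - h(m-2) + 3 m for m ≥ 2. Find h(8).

10309

h(2) = 3*6 - 1 + 6 = 23
h(3) = 3*23 - 6 + 9 = 72
h(4) = 3*72 - 23 + 12 = 205
h(5) = 3*205 - 72 + 15 = 558
h(6) = 3*558 - 205 + 18 = 1487
h(7) = 3*1487 - 558 + 21 = 3924
h(8) = 3*3924 - 1487 + 24 = 10309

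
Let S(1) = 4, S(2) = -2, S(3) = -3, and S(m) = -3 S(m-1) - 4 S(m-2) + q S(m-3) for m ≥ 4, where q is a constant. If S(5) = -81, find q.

3

S(4) = 17 + 4q
S(5) = -39 - 14q
So -39 - 14q = -81, giving q = 3.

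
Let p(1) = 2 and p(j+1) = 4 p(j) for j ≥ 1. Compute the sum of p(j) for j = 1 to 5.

p(2) = 4*2 = 8
p(3) = 4*8 = 32
p(4) = 4*32 = 128
p(5) = 4*128 = 512
Sum = 2 + 8 + 32 + 128 + 512 = 682

682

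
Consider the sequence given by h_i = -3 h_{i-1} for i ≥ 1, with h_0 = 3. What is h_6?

2187

h_1 = -3*3 = -9
h_2 = -3*(-9) = 27
h_3 = -3*27 = -81
h_4 = -3*(-81) = 243
h_5 = -3*243 = -729
h_6 = -3*(-729) = 2187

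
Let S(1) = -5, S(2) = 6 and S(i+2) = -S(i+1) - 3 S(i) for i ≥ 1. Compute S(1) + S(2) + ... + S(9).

226

S(3) = -6 - 3(-5) = 9
S(4) = -9 - 3(6) = -27
S(5) = -(-27) - 3(9) = 0
S(6) = -0 - 3(-27) = 81
S(7) = -81 - 3(0) = -81
S(8) = -(-81) - 3(81) = -162
S(9) = -(-162) - 3(-81) = 405
Sum = (-5) + 6 + 9 + (-27) + 0 + 81 + (-81) + (-162) + 405 = 226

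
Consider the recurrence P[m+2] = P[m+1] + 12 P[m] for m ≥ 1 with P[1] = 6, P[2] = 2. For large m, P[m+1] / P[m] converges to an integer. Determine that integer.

The characteristic equation is r^2 - r - 12 = 0, which factors as (r - 4)(r + 3) = 0.
So the roots are 4 and -3. Since |4| > |-3| and the coefficient of 4^m is non-zero, the ratio tends to 4.

4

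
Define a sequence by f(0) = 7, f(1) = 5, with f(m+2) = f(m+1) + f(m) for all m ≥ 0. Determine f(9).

f(2) = 5 + 7 = 12
f(3) = 12 + 5 = 17
f(4) = 17 + 12 = 29
f(5) = 29 + 17 = 46
f(6) = 46 + 29 = 75
f(7) = 75 + 46 = 121
f(8) = 121 + 75 = 196
f(9) = 196 + 121 = 317

317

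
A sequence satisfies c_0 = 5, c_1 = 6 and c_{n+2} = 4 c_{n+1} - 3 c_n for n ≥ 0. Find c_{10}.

29529

c_2 = 4(6) - 3(5) = 9
c_3 = 4(9) - 3(6) = 18
c_4 = 4(18) - 3(9) = 45
c_5 = 4(45) - 3(18) = 126
c_6 = 4(126) - 3(45) = 369
c_7 = 4(369) - 3(126) = 1098
c_8 = 4(1098) - 3(369) = 3285
c_9 = 4(3285) - 3(1098) = 9846
c_{10} = 4(9846) - 3(3285) = 29529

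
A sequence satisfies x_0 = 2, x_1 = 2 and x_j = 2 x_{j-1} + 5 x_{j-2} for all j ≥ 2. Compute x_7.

x_2 = 2·2 + 5·2 = 14
x_3 = 2·14 + 5·2 = 38
x_4 = 2·38 + 5·14 = 146
x_5 = 2·146 + 5·38 = 482
x_6 = 2·482 + 5·146 = 1694
x_7 = 2·1694 + 5·482 = 5798

5798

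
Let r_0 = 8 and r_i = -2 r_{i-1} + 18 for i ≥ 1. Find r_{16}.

131078

The fixed point is 18/(1 + 2) = 6, so r_i - 6 = -2(r_{i-1} - 6).
Hence r_i = 2·(-2)^i + 6.
r_{16} = 2·(-2)^{16} + 6 = 2·65536 + 6 = 131078.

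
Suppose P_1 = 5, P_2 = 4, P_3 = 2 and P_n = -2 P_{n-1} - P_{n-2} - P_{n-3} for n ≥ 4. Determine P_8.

-93

P_4 = -2·2 - 4 - 5 = -13
P_5 = -2·(-13) - 2 - 4 = 20
P_6 = -2·20 - (-13) - 2 = -29
P_7 = -2·(-29) - 20 - (-13) = 51
P_8 = -2·51 - (-29) - 20 = -93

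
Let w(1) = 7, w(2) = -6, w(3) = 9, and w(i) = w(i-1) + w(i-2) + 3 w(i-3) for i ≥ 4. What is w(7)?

w(4) = 9 + (-6) + 3(7) = 24
w(5) = 24 + 9 + 3(-6) = 15
w(6) = 15 + 24 + 3(9) = 66
w(7) = 66 + 15 + 3(24) = 153

153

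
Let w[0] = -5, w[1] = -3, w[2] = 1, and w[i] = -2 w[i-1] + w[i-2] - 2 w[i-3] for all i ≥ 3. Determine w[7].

w[3] = -2*1 + (-3) - 2*(-5) = 5
w[4] = -2*5 + 1 - 2*(-3) = -3
w[5] = -2*(-3) + 5 - 2*1 = 9
w[6] = -2*9 + (-3) - 2*5 = -31
w[7] = -2*(-31) + 9 - 2*(-3) = 77

77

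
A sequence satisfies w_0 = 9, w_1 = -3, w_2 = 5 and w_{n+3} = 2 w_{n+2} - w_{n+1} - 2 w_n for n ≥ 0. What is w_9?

w_3 = 2*5 - (-3) - 2*9 = -5
w_4 = 2*(-5) - 5 - 2*(-3) = -9
w_5 = 2*(-9) - (-5) - 2*5 = -23
w_6 = 2*(-23) - (-9) - 2*(-5) = -27
w_7 = 2*(-27) - (-23) - 2*(-9) = -13
w_8 = 2*(-13) - (-27) - 2*(-23) = 47
w_9 = 2*47 - (-13) - 2*(-27) = 161

161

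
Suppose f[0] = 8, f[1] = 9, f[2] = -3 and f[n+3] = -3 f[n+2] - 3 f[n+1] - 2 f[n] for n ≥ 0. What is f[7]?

-579

f[3] = -3(-3) - 3(9) - 2(8) = -34
f[4] = -3(-34) - 3(-3) - 2(9) = 93
f[5] = -3(93) - 3(-34) - 2(-3) = -171
f[6] = -3(-171) - 3(93) - 2(-34) = 302
f[7] = -3(302) - 3(-171) - 2(93) = -579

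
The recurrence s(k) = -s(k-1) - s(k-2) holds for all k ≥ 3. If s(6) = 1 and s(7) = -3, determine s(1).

-3

Rearranging, s(k-2) = -(s(k) + s(k-1)).
s(5) = -(-3 + 1) = 2
s(4) = -(1 + 2) = -3
s(3) = -(2 + (-3)) = 1
s(2) = -(-3 + 1) = 2
s(1) = -(1 + 2) = -3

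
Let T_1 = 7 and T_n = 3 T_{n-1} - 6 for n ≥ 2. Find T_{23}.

125524238439

The fixed point is -6/(1 - 3) = 3, so T_n - 3 = 3(T_{n-1} - 3).
Hence T_n = 4·3^{n-1} + 3.
T_{23} = 4·3^{22} + 3 = 4·31381059609 + 3 = 125524238439.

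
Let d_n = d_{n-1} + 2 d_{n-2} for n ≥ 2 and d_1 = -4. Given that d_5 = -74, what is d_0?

-3

Let d_0 = y.
d_2 = -4 + 2y
d_3 = -12 + 2y
d_4 = -20 + 6y
d_5 = -44 + 10y
So -44 + 10y = -74, giving y = -3.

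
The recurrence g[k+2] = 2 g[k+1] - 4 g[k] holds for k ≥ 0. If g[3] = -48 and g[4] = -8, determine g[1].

1

Rearranging, g[k-2] = (g[k] - 2 g[k-1]) / -4.
g[2] = (-8 - 2(-48)) / -4 = 88/-4 = -22
g[1] = (-48 - 2(-22)) / -4 = -4/-4 = 1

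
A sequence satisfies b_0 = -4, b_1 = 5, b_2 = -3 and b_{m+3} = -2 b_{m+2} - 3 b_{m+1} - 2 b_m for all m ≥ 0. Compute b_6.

b_3 = -2(-3) - 3(5) - 2(-4) = -1
b_4 = -2(-1) - 3(-3) - 2(5) = 1
b_5 = -2(1) - 3(-1) - 2(-3) = 7
b_6 = -2(7) - 3(1) - 2(-1) = -15

-15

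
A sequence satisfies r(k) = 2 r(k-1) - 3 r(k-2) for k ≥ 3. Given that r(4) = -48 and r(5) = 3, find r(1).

7

Rearranging, r(k-2) = (r(k) - 2 r(k-1)) / -3.
r(3) = (3 - 2*(-48)) / -3 = 99/-3 = -33
r(2) = (-48 - 2*(-33)) / -3 = 18/-3 = -6
r(1) = (-33 - 2*(-6)) / -3 = -21/-3 = 7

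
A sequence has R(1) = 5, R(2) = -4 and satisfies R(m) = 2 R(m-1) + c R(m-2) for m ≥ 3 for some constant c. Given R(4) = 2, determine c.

R(3) = -8 + 5c
R(4) = -16 + 6c
So -16 + 6c = 2, giving c = 3.

3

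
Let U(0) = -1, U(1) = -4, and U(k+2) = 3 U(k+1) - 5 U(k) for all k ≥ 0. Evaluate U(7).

-76

U(2) = 3(-4) - 5(-1) = -7
U(3) = 3(-7) - 5(-4) = -1
U(4) = 3(-1) - 5(-7) = 32
U(5) = 3(32) - 5(-1) = 101
U(6) = 3(101) - 5(32) = 143
U(7) = 3(143) - 5(101) = -76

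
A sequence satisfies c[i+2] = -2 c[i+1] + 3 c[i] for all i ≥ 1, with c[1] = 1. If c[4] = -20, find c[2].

Let c[2] = y.
c[3] = 3 - 2y
c[4] = -6 + 7y
So -6 + 7y = -20, giving y = -2.

-2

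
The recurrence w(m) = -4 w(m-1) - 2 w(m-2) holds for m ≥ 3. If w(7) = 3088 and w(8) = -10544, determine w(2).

Rearranging, w(m-2) = (w(m) + 4 w(m-1)) / -2.
w(6) = (-10544 + 4·3088) / -2 = 1808/-2 = -904
w(5) = (3088 + 4·(-904)) / -2 = -528/-2 = 264
w(4) = (-904 + 4·264) / -2 = 152/-2 = -76
w(3) = (264 + 4·(-76)) / -2 = -40/-2 = 20
w(2) = (-76 + 4·20) / -2 = 4/-2 = -2

-2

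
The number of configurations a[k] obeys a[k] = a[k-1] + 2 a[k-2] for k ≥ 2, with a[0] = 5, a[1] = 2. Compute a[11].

4776

a[2] = 2 + 2*5 = 12
a[3] = 12 + 2*2 = 16
a[4] = 16 + 2*12 = 40
a[5] = 40 + 2*16 = 72
a[6] = 72 + 2*40 = 152
a[7] = 152 + 2*72 = 296
a[8] = 296 + 2*152 = 600
a[9] = 600 + 2*296 = 1192
a[10] = 1192 + 2*600 = 2392
a[11] = 2392 + 2*1192 = 4776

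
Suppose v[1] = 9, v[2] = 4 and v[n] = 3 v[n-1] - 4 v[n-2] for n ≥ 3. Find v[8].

1256

v[3] = 3*4 - 4*9 = -24
v[4] = 3*(-24) - 4*4 = -88
v[5] = 3*(-88) - 4*(-24) = -168
v[6] = 3*(-168) - 4*(-88) = -152
v[7] = 3*(-152) - 4*(-168) = 216
v[8] = 3*216 - 4*(-152) = 1256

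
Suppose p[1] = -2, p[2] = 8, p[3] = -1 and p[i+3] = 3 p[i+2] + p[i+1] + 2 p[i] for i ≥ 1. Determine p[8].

p[4] = 3*(-1) + 8 + 2*(-2) = 1
p[5] = 3*1 + (-1) + 2*8 = 18
p[6] = 3*18 + 1 + 2*(-1) = 53
p[7] = 3*53 + 18 + 2*1 = 179
p[8] = 3*179 + 53 + 2*18 = 626

626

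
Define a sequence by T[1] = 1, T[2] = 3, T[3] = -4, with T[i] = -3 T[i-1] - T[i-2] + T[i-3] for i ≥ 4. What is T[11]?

T[4] = -3·(-4) - 3 + 1 = 10
T[5] = -3·10 - (-4) + 3 = -23
T[6] = -3·(-23) - 10 + (-4) = 55
T[7] = -3·55 - (-23) + 10 = -132
T[8] = -3·(-132) - 55 + (-23) = 318
T[9] = -3·318 - (-132) + 55 = -767
T[10] = -3·(-767) - 318 + (-132) = 1851
T[11] = -3·1851 - (-767) + 318 = -4468

-4468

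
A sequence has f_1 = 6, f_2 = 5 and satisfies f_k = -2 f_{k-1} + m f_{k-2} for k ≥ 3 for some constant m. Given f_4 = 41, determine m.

-3

f_3 = -10 + 6m
f_4 = 20 - 7m
So 20 - 7m = 41, giving m = -3.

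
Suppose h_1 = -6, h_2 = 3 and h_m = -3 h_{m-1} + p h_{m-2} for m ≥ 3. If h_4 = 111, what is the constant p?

h_3 = -9 - 6p
h_4 = 27 + 21p
So 27 + 21p = 111, giving p = 4.

4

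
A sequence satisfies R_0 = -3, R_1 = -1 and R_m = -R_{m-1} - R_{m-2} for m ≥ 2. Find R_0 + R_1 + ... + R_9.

-3

R_2 = -(-1) - (-3) = 4
R_3 = -4 - (-1) = -3
R_4 = -(-3) - 4 = -1
R_5 = -(-1) - (-3) = 4
R_6 = -4 - (-1) = -3
R_7 = -(-3) - 4 = -1
R_8 = -(-1) - (-3) = 4
R_9 = -4 - (-1) = -3
Sum = (-3) + (-1) + 4 + (-3) + (-1) + 4 + (-3) + (-1) + 4 + (-3) = -3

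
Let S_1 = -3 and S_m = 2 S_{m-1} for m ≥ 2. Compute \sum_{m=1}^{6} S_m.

S_2 = 2(-3) = -6
S_3 = 2(-6) = -12
S_4 = 2(-12) = -24
S_5 = 2(-24) = -48
S_6 = 2(-48) = -96
Sum = (-3) + (-6) + (-12) + (-24) + (-48) + (-96) = -189

-189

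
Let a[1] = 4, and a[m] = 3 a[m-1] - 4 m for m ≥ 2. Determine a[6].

-228

a[2] = 3·4 - 8 = 4
a[3] = 3·4 - 12 = 0
a[4] = 3·0 - 16 = -16
a[5] = 3·(-16) - 20 = -68
a[6] = 3·(-68) - 24 = -228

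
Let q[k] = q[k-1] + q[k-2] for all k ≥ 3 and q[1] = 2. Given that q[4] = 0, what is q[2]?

-1

Let q[2] = v.
q[3] = 2 + v
q[4] = 2 + 2v
So 2 + 2v = 0, giving v = -1.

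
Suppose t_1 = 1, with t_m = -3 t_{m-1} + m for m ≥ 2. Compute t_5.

t_2 = -3*1 + 2 = -1
t_3 = -3*(-1) + 3 = 6
t_4 = -3*6 + 4 = -14
t_5 = -3*(-14) + 5 = 47

47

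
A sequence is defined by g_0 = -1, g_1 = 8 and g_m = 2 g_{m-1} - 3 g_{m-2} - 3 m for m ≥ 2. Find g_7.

209

g_2 = 2·8 - 3·(-1) - 6 = 13
g_3 = 2·13 - 3·8 - 9 = -7
g_4 = 2·(-7) - 3·13 - 12 = -65
g_5 = 2·(-65) - 3·(-7) - 15 = -124
g_6 = 2·(-124) - 3·(-65) - 18 = -71
g_7 = 2·(-71) - 3·(-124) - 21 = 209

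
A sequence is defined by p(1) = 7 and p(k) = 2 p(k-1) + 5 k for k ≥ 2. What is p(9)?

p(2) = 2(7) + 10 = 24
p(3) = 2(24) + 15 = 63
p(4) = 2(63) + 20 = 146
p(5) = 2(146) + 25 = 317
p(6) = 2(317) + 30 = 664
p(7) = 2(664) + 35 = 1363
p(8) = 2(1363) + 40 = 2766
p(9) = 2(2766) + 45 = 5577

5577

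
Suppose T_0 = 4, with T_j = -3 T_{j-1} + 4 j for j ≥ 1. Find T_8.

T_1 = -3(4) + 4 = -8
T_2 = -3(-8) + 8 = 32
T_3 = -3(32) + 12 = -84
T_4 = -3(-84) + 16 = 268
T_5 = -3(268) + 20 = -784
T_6 = -3(-784) + 24 = 2376
T_7 = -3(2376) + 28 = -7100
T_8 = -3(-7100) + 32 = 21332

21332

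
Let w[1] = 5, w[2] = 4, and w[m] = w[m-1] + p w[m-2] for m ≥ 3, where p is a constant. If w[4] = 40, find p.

4

w[3] = 4 + 5p
w[4] = 4 + 9p
So 4 + 9p = 40, giving p = 4.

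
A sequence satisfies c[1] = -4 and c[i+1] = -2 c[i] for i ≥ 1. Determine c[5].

c[2] = -2(-4) = 8
c[3] = -2(8) = -16
c[4] = -2(-16) = 32
c[5] = -2(32) = -64

-64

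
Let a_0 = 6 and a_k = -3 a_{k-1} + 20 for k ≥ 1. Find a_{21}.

The fixed point is 20/(1 + 3) = 5, so a_k - 5 = -3(a_{k-1} - 5).
Hence a_k = 1·(-3)^k + 5.
a_{21} = 1·(-3)^{21} + 5 = 1·-10460353203 + 5 = -10460353198.

-10460353198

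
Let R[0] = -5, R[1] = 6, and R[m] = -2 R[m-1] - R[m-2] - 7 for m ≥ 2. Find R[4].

-23

R[2] = -2*6 - (-5) - 7 = -14
R[3] = -2*(-14) - 6 - 7 = 15
R[4] = -2*15 - (-14) - 7 = -23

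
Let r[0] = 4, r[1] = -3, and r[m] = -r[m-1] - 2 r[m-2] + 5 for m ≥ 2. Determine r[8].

-50

r[2] = -(-3) - 2*4 + 5 = 0
r[3] = -0 - 2*(-3) + 5 = 11
r[4] = -11 - 2*0 + 5 = -6
r[5] = -(-6) - 2*11 + 5 = -11
r[6] = -(-11) - 2*(-6) + 5 = 28
r[7] = -28 - 2*(-11) + 5 = -1
r[8] = -(-1) - 2*28 + 5 = -50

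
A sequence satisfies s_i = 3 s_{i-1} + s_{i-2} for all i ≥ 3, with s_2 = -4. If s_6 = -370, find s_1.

2

Let s_1 = x.
s_3 = -12 + x
s_4 = -40 + 3x
s_5 = -132 + 10x
s_6 = -436 + 33x
So -436 + 33x = -370, giving x = 2.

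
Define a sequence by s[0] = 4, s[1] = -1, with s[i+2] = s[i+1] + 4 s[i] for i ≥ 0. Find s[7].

859

s[2] = (-1) + 4*4 = 15
s[3] = 15 + 4*(-1) = 11
s[4] = 11 + 4*15 = 71
s[5] = 71 + 4*11 = 115
s[6] = 115 + 4*71 = 399
s[7] = 399 + 4*115 = 859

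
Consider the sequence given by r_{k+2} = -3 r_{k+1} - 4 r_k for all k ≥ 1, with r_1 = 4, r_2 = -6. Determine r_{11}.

2402

r_3 = -3*(-6) - 4*4 = 2
r_4 = -3*2 - 4*(-6) = 18
r_5 = -3*18 - 4*2 = -62
r_6 = -3*(-62) - 4*18 = 114
r_7 = -3*114 - 4*(-62) = -94
r_8 = -3*(-94) - 4*114 = -174
r_9 = -3*(-174) - 4*(-94) = 898
r_{10} = -3*898 - 4*(-174) = -1998
r_{11} = -3*(-1998) - 4*898 = 2402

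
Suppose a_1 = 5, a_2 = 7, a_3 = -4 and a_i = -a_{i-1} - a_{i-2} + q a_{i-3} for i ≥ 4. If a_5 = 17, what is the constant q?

a_4 = -3 + 5q
a_5 = 7 + 2q
So 7 + 2q = 17, giving q = 5.

5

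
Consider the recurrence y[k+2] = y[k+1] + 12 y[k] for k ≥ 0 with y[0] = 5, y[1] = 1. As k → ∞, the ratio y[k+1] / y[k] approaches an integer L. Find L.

4

The characteristic equation is r^2 - r - 12 = 0, which factors as (r - 4)(r + 3) = 0.
So the roots are 4 and -3. Since |4| > |-3| and the coefficient of 4^k is non-zero, the ratio tends to 4.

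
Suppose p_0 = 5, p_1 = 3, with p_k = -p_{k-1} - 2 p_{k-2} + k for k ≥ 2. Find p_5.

p_2 = -3 - 2*5 + 2 = -11
p_3 = -(-11) - 2*3 + 3 = 8
p_4 = -8 - 2*(-11) + 4 = 18
p_5 = -18 - 2*8 + 5 = -29

-29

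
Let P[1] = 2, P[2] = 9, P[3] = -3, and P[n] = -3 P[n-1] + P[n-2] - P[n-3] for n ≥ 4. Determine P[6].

199

P[4] = -3(-3) + 9 - 2 = 16
P[5] = -3(16) + (-3) - 9 = -60
P[6] = -3(-60) + 16 - (-3) = 199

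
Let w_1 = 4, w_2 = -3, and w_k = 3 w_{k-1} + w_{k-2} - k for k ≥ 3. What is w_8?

-3897

w_3 = 3·(-3) + 4 - 3 = -8
w_4 = 3·(-8) + (-3) - 4 = -31
w_5 = 3·(-31) + (-8) - 5 = -106
w_6 = 3·(-106) + (-31) - 6 = -355
w_7 = 3·(-355) + (-106) - 7 = -1178
w_8 = 3·(-1178) + (-355) - 8 = -3897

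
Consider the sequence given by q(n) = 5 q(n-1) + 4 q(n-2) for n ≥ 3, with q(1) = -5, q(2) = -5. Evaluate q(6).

q(3) = 5·(-5) + 4·(-5) = -45
q(4) = 5·(-45) + 4·(-5) = -245
q(5) = 5·(-245) + 4·(-45) = -1405
q(6) = 5·(-1405) + 4·(-245) = -8005

-8005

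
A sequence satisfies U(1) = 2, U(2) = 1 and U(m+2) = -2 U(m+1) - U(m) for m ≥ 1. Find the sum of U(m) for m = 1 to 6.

9

U(3) = -2(1) - 2 = -4
U(4) = -2(-4) - 1 = 7
U(5) = -2(7) - (-4) = -10
U(6) = -2(-10) - 7 = 13
Sum = 2 + 1 + (-4) + 7 + (-10) + 13 = 9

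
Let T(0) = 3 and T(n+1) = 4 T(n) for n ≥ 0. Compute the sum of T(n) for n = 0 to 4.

1023

T(1) = 4*3 = 12
T(2) = 4*12 = 48
T(3) = 4*48 = 192
T(4) = 4*192 = 768
Sum = 3 + 12 + 48 + 192 + 768 = 1023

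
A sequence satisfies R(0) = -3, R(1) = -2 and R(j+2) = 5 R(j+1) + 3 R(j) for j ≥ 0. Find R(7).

-95594

R(2) = 5·(-2) + 3·(-3) = -19
R(3) = 5·(-19) + 3·(-2) = -101
R(4) = 5·(-101) + 3·(-19) = -562
R(5) = 5·(-562) + 3·(-101) = -3113
R(6) = 5·(-3113) + 3·(-562) = -17251
R(7) = 5·(-17251) + 3·(-3113) = -95594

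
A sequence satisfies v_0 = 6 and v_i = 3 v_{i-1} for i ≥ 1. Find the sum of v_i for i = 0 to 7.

19680

v_1 = 3*6 = 18
v_2 = 3*18 = 54
v_3 = 3*54 = 162
v_4 = 3*162 = 486
v_5 = 3*486 = 1458
v_6 = 3*1458 = 4374
v_7 = 3*4374 = 13122
Sum = 6 + 18 + 54 + 162 + 486 + 1458 + 4374 + 13122 = 19680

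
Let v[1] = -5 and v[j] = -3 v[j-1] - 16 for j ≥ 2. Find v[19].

-387420493

The fixed point is -16/(1 + 3) = -4, so v[j] + 4 = -3(v[j-1] + 4).
Hence v[j] = -1·(-3)^{j-1} - 4.
v[19] = -1·(-3)^{18} - 4 = -1·387420489 - 4 = -387420493.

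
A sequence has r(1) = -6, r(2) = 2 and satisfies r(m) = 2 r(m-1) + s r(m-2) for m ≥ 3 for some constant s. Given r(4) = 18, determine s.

-1

r(3) = 4 - 6s
r(4) = 8 - 10s
So 8 - 10s = 18, giving s = -1.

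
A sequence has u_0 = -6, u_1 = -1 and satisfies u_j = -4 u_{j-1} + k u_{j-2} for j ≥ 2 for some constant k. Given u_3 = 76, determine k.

4

u_2 = 4 - 6k
u_3 = -16 + 23k
So -16 + 23k = 76, giving k = 4.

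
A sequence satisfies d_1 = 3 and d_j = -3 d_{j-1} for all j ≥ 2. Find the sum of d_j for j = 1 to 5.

d_2 = -3*3 = -9
d_3 = -3*(-9) = 27
d_4 = -3*27 = -81
d_5 = -3*(-81) = 243
Sum = 3 + (-9) + 27 + (-81) + 243 = 183

183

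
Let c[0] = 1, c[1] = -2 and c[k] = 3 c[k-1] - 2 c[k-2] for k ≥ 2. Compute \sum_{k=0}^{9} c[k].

-3029

c[2] = 3·(-2) - 2·1 = -8
c[3] = 3·(-8) - 2·(-2) = -20
c[4] = 3·(-20) - 2·(-8) = -44
c[5] = 3·(-44) - 2·(-20) = -92
c[6] = 3·(-92) - 2·(-44) = -188
c[7] = 3·(-188) - 2·(-92) = -380
c[8] = 3·(-380) - 2·(-188) = -764
c[9] = 3·(-764) - 2·(-380) = -1532
Sum = 1 + (-2) + (-8) + (-20) + (-44) + (-92) + (-188) + (-380) + (-764) + (-1532) = -3029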